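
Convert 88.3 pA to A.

pico = 1e-12, (no prefix) = 1e0; factor is 1e-12.
88.3 × 1e-12 = 0.0000000000883

0.0000000000883 A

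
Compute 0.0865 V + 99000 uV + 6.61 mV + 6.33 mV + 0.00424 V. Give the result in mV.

202.68 mV

In mV:
  0.0865 V = 0.0865 × 10³ mV = 86.5
  99000 uV = 99000 × 10⁻³ mV = 99
  6.61 mV → 6.61
  6.33 mV → 6.33
  0.00424 V = 0.00424 × 10³ mV = 4.24
Sum: 86.5 + 99 + 6.61 + 6.33 + 4.24 = 202.68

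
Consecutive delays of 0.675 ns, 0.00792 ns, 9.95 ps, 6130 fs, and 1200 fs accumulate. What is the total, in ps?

In ps:
  0.675 ns = 0.675 × 10³ ps = 675
  0.00792 ns = 0.00792 × 10³ ps = 7.92
  9.95 ps → 9.95
  6130 fs = 6130 × 10⁻³ ps = 6.13
  1200 fs = 1200 × 10⁻³ ps = 1.2
Sum: 675 + 7.92 + 9.95 + 6.13 + 1.2 = 700.2

700.2 ps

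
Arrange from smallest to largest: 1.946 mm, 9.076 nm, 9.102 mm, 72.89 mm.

1.946 mm = 0.001946 m
9.076 nm = 0.000000009076 m
9.102 mm = 0.009102 m
72.89 mm = 0.07289 m

9.076 nm < 1.946 mm < 9.102 mm < 72.89 mm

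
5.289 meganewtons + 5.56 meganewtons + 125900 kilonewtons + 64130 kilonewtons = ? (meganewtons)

200.879 meganewtons

In meganewtons:
  5.289 meganewtons → 5.289
  5.56 meganewtons → 5.56
  125900 kilonewtons = 125900 × 10^-3 meganewtons = 125.9
  64130 kilonewtons = 64130 × 10^-3 meganewtons = 64.13
Sum: 5.289 + 5.56 + 125.9 + 64.13 = 200.879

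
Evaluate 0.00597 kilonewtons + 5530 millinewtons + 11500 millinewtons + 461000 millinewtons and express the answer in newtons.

484 newtons

In newtons:
  0.00597 kilonewtons = 0.00597e3 newtons = 5.97
  5530 millinewtons = 5530e-3 newtons = 5.53
  11500 millinewtons = 11500e-3 newtons = 11.5
  461000 millinewtons = 461000e-3 newtons = 461
Sum: 5.97 + 5.53 + 11.5 + 461 = 484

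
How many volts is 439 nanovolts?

nano = 10⁻⁹, (no prefix) = 10⁰; factor is 10⁻⁹.
439 × 10⁻⁹ = 0.000000439

0.000000439 volts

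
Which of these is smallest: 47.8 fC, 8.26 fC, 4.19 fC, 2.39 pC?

4.19 fC

47.8 fC = 0.0000000000000478 C
8.26 fC = 0.00000000000000826 C
4.19 fC = 0.00000000000000419 C
2.39 pC = 0.00000000000239 C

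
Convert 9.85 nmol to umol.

nano = 1e-9, micro = 1e-6; factor is 1e-3.
9.85 × 1e-3 = 0.00985

0.00985 umol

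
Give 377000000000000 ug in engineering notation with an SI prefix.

= 377 × 10^6 g; 10^6 is mega.

377 Mg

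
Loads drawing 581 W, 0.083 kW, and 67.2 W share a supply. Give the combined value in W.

In W:
  581 W → 581
  0.083 kW = 0.083 × 10^3 W = 83
  67.2 W → 67.2
Sum: 581 + 83 + 67.2 = 731.2

731.2 W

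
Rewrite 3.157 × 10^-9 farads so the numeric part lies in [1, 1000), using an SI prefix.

= 3.157 × 10^-9 farads; 10^-9 is nano.

3.157 nanofarads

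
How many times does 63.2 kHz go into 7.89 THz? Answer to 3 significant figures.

(7.89 × 10¹²) / (63.2 × 10³) = 0.1248 × 10⁹

125000000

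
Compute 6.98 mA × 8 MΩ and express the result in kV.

6.98 × 10^-3 × 8 × 10^6 = 55.84 × 10^3 V

55.84 kV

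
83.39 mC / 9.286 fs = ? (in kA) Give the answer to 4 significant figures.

8980000000 kA

(83.39e-3) / (9.286e-15) = 8.98019e12 A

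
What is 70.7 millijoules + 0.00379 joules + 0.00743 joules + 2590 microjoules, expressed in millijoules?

84.51 millijoules

In millijoules:
  70.7 millijoules → 70.7
  0.00379 joules = 0.00379e3 millijoules = 3.79
  0.00743 joules = 0.00743e3 millijoules = 7.43
  2590 microjoules = 2590e-3 millijoules = 2.59
Sum: 70.7 + 3.79 + 7.43 + 2.59 = 84.51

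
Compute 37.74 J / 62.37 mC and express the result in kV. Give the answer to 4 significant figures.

0.6051 kV

(37.74) / (62.37 × 10⁻³) = 0.605099 × 10³ V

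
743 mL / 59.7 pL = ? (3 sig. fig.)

(743 × 10^-3) / (59.7 × 10^-12) = 12.45 × 10^9

12400000000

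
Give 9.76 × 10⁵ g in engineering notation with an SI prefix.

= 976 × 10³ g; 10³ is kilo.

976 kg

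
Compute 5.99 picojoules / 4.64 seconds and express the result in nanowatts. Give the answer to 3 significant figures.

0.00129 nanowatts

(5.99 × 10^-12) / (4.64) = 1.2909 × 10^-12 W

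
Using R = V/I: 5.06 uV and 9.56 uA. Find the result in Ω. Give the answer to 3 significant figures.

(5.06 × 10^-6) / (9.56 × 10^-6) = 0.52929 Ω

0.529 Ω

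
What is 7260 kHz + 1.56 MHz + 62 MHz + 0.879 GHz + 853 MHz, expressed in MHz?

1802.82 MHz

In MHz:
  7260 kHz = 7260e-3 MHz = 7.26
  1.56 MHz → 1.56
  62 MHz → 62
  0.879 GHz = 0.879e3 MHz = 879
  853 MHz → 853
Sum: 7.26 + 1.56 + 62 + 879 + 853 = 1802.82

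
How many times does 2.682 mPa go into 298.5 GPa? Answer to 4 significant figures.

111300000000000

(298.5 × 10^9) / (2.682 × 10^-3) = 111.3 × 10^12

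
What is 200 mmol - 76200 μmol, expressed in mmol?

In mmol:
  200 mmol → 200
  76200 μmol = 76200 × 10^-3 mmol = 76.2
Difference: 200 - 76.2 = 123.8

123.8 mmol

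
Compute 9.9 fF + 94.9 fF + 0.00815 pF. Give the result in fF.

In fF:
  9.9 fF → 9.9
  94.9 fF → 94.9
  0.00815 pF = 0.00815 × 10^3 fF = 8.15
Sum: 9.9 + 94.9 + 8.15 = 112.95

112.95 fF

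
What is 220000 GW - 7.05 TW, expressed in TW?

212.95 TW

In TW:
  220000 GW = 220000 × 10⁻³ TW = 220
  7.05 TW → 7.05
Difference: 220 - 7.05 = 212.95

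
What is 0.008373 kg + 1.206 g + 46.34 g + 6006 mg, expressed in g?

61.925 g

In g:
  0.008373 kg = 0.008373 × 10³ g = 8.373
  1.206 g → 1.206
  46.34 g → 46.34
  6006 mg = 6006 × 10⁻³ g = 6.006
Sum: 8.373 + 1.206 + 46.34 + 6.006 = 61.925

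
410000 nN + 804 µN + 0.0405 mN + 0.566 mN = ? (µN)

In µN:
  410000 nN = 410000 × 10⁻³ µN = 410
  804 µN → 804
  0.0405 mN = 0.0405 × 10³ µN = 40.5
  0.566 mN = 0.566 × 10³ µN = 566
Sum: 410 + 804 + 40.5 + 566 = 1820.5

1820.5 µN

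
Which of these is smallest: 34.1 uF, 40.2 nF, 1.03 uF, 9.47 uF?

34.1 uF = 0.0000341 F
40.2 nF = 0.0000000402 F
1.03 uF = 0.00000103 F
9.47 uF = 0.00000947 F

40.2 nF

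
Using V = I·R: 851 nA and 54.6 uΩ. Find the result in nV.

0.0464646 nV

851 × 10⁻⁹ × 54.6 × 10⁻⁶ = 46464.6 × 10⁻¹⁵ V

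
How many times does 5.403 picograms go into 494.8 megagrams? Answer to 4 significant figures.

91580000000000000000

(494.8 × 10^6) / (5.403 × 10^-12) = 91.579 × 10^18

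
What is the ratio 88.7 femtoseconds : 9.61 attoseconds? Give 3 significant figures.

(88.7 × 10⁻¹⁵) / (9.61 × 10⁻¹⁸) = 9.23 × 10³

9230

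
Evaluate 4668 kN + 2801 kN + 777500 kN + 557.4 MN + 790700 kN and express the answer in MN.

2133.069 MN

In MN:
  4668 kN = 4668 × 10⁻³ MN = 4.668
  2801 kN = 2801 × 10⁻³ MN = 2.801
  777500 kN = 777500 × 10⁻³ MN = 777.5
  557.4 MN → 557.4
  790700 kN = 790700 × 10⁻³ MN = 790.7
Sum: 4.668 + 2.801 + 777.5 + 557.4 + 790.7 = 2133.069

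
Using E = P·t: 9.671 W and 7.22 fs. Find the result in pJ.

9.671 × 7.22e-15 = 69.82462e-15 J

0.06982462 pJ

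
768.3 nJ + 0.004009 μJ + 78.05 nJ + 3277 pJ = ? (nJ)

853.636 nJ

In nJ:
  768.3 nJ → 768.3
  0.004009 μJ = 0.004009e3 nJ = 4.009
  78.05 nJ → 78.05
  3277 pJ = 3277e-3 nJ = 3.277
Sum: 768.3 + 4.009 + 78.05 + 3.277 = 853.636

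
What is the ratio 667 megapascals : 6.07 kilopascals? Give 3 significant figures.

110000

(667 × 10^6) / (6.07 × 10^3) = 109.9 × 10^3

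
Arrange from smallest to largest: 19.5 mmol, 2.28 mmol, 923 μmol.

19.5 mmol = 0.0195 mol
2.28 mmol = 0.00228 mol
923 μmol = 0.000923 mol

923 μmol < 2.28 mmol < 19.5 mmol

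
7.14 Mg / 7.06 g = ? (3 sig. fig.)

1010000

(7.14 × 10⁶) / (7.06) = 1.011 × 10⁶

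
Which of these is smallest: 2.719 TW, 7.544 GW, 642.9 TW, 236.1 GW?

2.719 TW = 2719000000000 W
7.544 GW = 7544000000 W
642.9 TW = 642900000000000 W
236.1 GW = 236100000000 W

7.544 GW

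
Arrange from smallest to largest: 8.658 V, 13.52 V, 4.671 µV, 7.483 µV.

4.671 µV < 7.483 µV < 8.658 V < 13.52 V

8.658 V = 8.658 V
13.52 V = 13.52 V
4.671 µV = 0.000004671 V
7.483 µV = 0.000007483 V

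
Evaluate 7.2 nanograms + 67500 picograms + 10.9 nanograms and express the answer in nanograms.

85.6 nanograms

In nanograms:
  7.2 nanograms → 7.2
  67500 picograms = 67500 × 10^-3 nanograms = 67.5
  10.9 nanograms → 10.9
Sum: 7.2 + 67.5 + 10.9 = 85.6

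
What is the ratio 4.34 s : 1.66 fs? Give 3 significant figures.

2610000000000000

(4.34) / (1.66 × 10⁻¹⁵) = 2.614 × 10¹⁵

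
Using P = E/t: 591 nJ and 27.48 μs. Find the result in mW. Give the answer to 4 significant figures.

(591 × 10⁻⁹) / (27.48 × 10⁻⁶) = 21.5066 × 10⁻³ W

21.51 mW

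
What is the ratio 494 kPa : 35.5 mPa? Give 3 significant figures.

(494 × 10³) / (35.5 × 10⁻³) = 13.92 × 10⁶

13900000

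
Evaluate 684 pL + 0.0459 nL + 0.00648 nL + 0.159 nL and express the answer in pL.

895.38 pL

In pL:
  684 pL → 684
  0.0459 nL = 0.0459 × 10^3 pL = 45.9
  0.00648 nL = 0.00648 × 10^3 pL = 6.48
  0.159 nL = 0.159 × 10^3 pL = 159
Sum: 684 + 45.9 + 6.48 + 159 = 895.38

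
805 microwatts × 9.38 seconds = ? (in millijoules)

805 × 10⁻⁶ × 9.38 = 7550.9 × 10⁻⁶ J

7.5509 millijoules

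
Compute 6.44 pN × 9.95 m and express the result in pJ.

6.44 × 10^-12 × 9.95 = 64.078 × 10^-12 J

64.078 pJ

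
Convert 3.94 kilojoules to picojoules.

kilo = 1e3, pico = 1e-12; factor is 1e15.
3.94 × 1e15 = 3940000000000000

3940000000000000 picojoules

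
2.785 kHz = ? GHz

0.000002785 GHz

kilo = 1e3, giga = 1e9; factor is 1e-6.
2.785 × 1e-6 = 0.000002785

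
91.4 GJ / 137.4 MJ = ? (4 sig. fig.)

(91.4e9) / (137.4e6) = 0.66521e3

665.2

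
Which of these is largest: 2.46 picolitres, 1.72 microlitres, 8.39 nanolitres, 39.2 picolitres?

2.46 picolitres = 0.00000000000246 litres
1.72 microlitres = 0.00000172 litres
8.39 nanolitres = 0.00000000839 litres
39.2 picolitres = 0.0000000000392 litres

1.72 microlitres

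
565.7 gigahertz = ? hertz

565700000000 hertz

giga = 10⁹, (no prefix) = 10⁰; factor is 10⁹.
565.7 × 10⁹ = 565700000000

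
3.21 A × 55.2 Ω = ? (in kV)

0.177192 kV

3.21 × 55.2 = 177.192 V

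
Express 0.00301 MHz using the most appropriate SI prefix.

3.01 kHz

= 3.01 × 10^3 Hz; 10^3 is kilo.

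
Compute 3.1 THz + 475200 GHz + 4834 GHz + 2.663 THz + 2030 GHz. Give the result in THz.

487.827 THz

In THz:
  3.1 THz → 3.1
  475200 GHz = 475200 × 10⁻³ THz = 475.2
  4834 GHz = 4834 × 10⁻³ THz = 4.834
  2.663 THz → 2.663
  2030 GHz = 2030 × 10⁻³ THz = 2.03
Sum: 3.1 + 475.2 + 4.834 + 2.663 + 2.03 = 487.827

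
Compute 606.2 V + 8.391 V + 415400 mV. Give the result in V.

1029.991 V

In V:
  606.2 V → 606.2
  8.391 V → 8.391
  415400 mV = 415400 × 10^-3 V = 415.4
Sum: 606.2 + 8.391 + 415.4 = 1029.991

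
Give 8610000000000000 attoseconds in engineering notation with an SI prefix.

= 8.61 × 10^-3 seconds; 10^-3 is milli.

8.61 milliseconds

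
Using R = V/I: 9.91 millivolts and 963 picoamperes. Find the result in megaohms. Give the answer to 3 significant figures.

(9.91 × 10⁻³) / (963 × 10⁻¹²) = 0.010291 × 10⁹ Ω

10.3 megaohms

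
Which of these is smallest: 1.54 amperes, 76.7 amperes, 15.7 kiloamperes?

1.54 amperes

1.54 amperes = 1.54 amperes
76.7 amperes = 76.7 amperes
15.7 kiloamperes = 15700 amperes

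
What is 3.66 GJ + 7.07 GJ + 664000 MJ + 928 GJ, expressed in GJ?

In GJ:
  3.66 GJ → 3.66
  7.07 GJ → 7.07
  664000 MJ = 664000 × 10⁻³ GJ = 664
  928 GJ → 928
Sum: 3.66 + 7.07 + 664 + 928 = 1602.73

1602.73 GJ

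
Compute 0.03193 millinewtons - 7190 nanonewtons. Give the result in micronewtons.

24.74 micronewtons

In micronewtons:
  0.03193 millinewtons = 0.03193 × 10^3 micronewtons = 31.93
  7190 nanonewtons = 7190 × 10^-3 micronewtons = 7.19
Difference: 31.93 - 7.19 = 24.74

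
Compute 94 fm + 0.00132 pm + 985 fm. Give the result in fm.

1080.32 fm

In fm:
  94 fm → 94
  0.00132 pm = 0.00132 × 10³ fm = 1.32
  985 fm → 985
Sum: 94 + 1.32 + 985 = 1080.32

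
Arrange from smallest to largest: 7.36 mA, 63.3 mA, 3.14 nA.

7.36 mA = 0.00736 A
63.3 mA = 0.0633 A
3.14 nA = 0.00000000314 A

3.14 nA < 7.36 mA < 63.3 mA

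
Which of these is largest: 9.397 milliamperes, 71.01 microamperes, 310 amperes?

310 amperes

9.397 milliamperes = 0.009397 amperes
71.01 microamperes = 0.00007101 amperes
310 amperes = 310 amperes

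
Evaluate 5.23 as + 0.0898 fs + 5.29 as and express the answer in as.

100.32 as

In as:
  5.23 as → 5.23
  0.0898 fs = 0.0898 × 10³ as = 89.8
  5.29 as → 5.29
Sum: 5.23 + 89.8 + 5.29 = 100.32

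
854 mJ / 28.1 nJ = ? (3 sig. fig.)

30400000

(854e-3) / (28.1e-9) = 30.39e6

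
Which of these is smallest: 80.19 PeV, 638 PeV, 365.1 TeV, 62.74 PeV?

80.19 PeV = 80190000000000000 eV
638 PeV = 638000000000000000 eV
365.1 TeV = 365100000000000 eV
62.74 PeV = 62740000000000000 eV

365.1 TeV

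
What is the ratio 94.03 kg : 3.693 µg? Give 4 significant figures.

25460000000

(94.03e3) / (3.693e-6) = 25.462e9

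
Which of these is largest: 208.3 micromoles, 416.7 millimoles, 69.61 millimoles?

208.3 micromoles = 0.0002083 moles
416.7 millimoles = 0.4167 moles
69.61 millimoles = 0.06961 moles

416.7 millimoles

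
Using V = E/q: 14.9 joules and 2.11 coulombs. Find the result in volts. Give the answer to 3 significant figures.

(14.9) / (2.11) = 7.0616 V

7.06 volts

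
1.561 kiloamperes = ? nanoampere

1561000000000 nanoamperes

kilo = 10³, nano = 10⁻⁹; factor is 10¹².
1.561 × 10¹² = 1561000000000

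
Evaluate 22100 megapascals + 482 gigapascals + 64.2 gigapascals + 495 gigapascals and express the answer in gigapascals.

In gigapascals:
  22100 megapascals = 22100 × 10⁻³ gigapascals = 22.1
  482 gigapascals → 482
  64.2 gigapascals → 64.2
  495 gigapascals → 495
Sum: 22.1 + 482 + 64.2 + 495 = 1063.3

1063.3 gigapascals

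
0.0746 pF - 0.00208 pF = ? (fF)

72.52 fF

In fF:
  0.0746 pF = 0.0746 × 10^3 fF = 74.6
  0.00208 pF = 0.00208 × 10^3 fF = 2.08
Difference: 74.6 - 2.08 = 72.52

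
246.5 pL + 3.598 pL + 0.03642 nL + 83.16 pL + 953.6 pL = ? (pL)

1323.278 pL

In pL:
  246.5 pL → 246.5
  3.598 pL → 3.598
  0.03642 nL = 0.03642 × 10³ pL = 36.42
  83.16 pL → 83.16
  953.6 pL → 953.6
Sum: 246.5 + 3.598 + 36.42 + 83.16 + 953.6 = 1323.278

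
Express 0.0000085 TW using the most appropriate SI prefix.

= 8.5 × 10⁶ W; 10⁶ is mega.

8.5 MW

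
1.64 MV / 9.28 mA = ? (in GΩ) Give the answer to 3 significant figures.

(1.64 × 10^6) / (9.28 × 10^-3) = 0.17672 × 10^9 Ω

0.177 GΩ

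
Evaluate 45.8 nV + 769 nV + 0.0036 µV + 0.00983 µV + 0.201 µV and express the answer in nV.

In nV:
  45.8 nV → 45.8
  769 nV → 769
  0.0036 µV = 0.0036 × 10³ nV = 3.6
  0.00983 µV = 0.00983 × 10³ nV = 9.83
  0.201 µV = 0.201 × 10³ nV = 201
Sum: 45.8 + 769 + 3.6 + 9.83 + 201 = 1029.23

1029.23 nV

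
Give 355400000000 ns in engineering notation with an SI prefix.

= 355.4 s; mantissa already in [1, 1000).

355.4 s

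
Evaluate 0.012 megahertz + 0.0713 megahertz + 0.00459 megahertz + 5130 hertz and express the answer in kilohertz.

In kilohertz:
  0.012 megahertz = 0.012 × 10^3 kilohertz = 12
  0.0713 megahertz = 0.0713 × 10^3 kilohertz = 71.3
  0.00459 megahertz = 0.00459 × 10^3 kilohertz = 4.59
  5130 hertz = 5130 × 10^-3 kilohertz = 5.13
Sum: 12 + 71.3 + 4.59 + 5.13 = 93.02

93.02 kilohertz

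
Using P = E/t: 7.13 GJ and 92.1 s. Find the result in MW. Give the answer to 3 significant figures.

(7.13e9) / (92.1) = 0.077416e9 W

77.4 MW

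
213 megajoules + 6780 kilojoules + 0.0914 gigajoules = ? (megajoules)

311.18 megajoules

In megajoules:
  213 megajoules → 213
  6780 kilojoules = 6780 × 10⁻³ megajoules = 6.78
  0.0914 gigajoules = 0.0914 × 10³ megajoules = 91.4
Sum: 213 + 6.78 + 91.4 = 311.18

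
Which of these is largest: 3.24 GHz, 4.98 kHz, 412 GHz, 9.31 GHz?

412 GHz

3.24 GHz = 3240000000 Hz
4.98 kHz = 4980 Hz
412 GHz = 412000000000 Hz
9.31 GHz = 9310000000 Hz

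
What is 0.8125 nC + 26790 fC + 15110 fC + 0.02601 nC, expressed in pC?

In pC:
  0.8125 nC = 0.8125 × 10³ pC = 812.5
  26790 fC = 26790 × 10⁻³ pC = 26.79
  15110 fC = 15110 × 10⁻³ pC = 15.11
  0.02601 nC = 0.02601 × 10³ pC = 26.01
Sum: 812.5 + 26.79 + 15.11 + 26.01 = 880.41

880.41 pC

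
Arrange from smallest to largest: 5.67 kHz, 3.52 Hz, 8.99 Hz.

3.52 Hz < 8.99 Hz < 5.67 kHz

5.67 kHz = 5670 Hz
3.52 Hz = 3.52 Hz
8.99 Hz = 8.99 Hz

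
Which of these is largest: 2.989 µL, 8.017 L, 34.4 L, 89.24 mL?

2.989 µL = 0.000002989 L
8.017 L = 8.017 L
34.4 L = 34.4 L
89.24 mL = 0.08924 L

34.4 L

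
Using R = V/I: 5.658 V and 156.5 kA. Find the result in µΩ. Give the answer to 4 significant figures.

36.15 µΩ

(5.658) / (156.5 × 10³) = 0.0361534 × 10⁻³ Ω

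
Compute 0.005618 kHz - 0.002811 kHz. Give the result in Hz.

In Hz:
  0.005618 kHz = 0.005618 × 10^3 Hz = 5.618
  0.002811 kHz = 0.002811 × 10^3 Hz = 2.811
Difference: 5.618 - 2.811 = 2.807

2.807 Hz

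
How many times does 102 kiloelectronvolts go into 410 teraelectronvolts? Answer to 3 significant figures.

4020000000

(410 × 10^12) / (102 × 10^3) = 4.02 × 10^9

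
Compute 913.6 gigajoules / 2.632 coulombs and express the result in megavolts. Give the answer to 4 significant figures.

(913.6 × 10^9) / (2.632) = 347.112 × 10^9 V

347100 megavolts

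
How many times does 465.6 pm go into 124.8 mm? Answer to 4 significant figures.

(124.8e-3) / (465.6e-12) = 0.26804e9

268000000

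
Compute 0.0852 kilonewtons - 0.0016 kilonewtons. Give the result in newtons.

83.6 newtons

In newtons:
  0.0852 kilonewtons = 0.0852 × 10³ newtons = 85.2
  0.0016 kilonewtons = 0.0016 × 10³ newtons = 1.6
Difference: 85.2 - 1.6 = 83.6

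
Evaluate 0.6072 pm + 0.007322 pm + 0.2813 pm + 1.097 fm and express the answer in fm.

896.919 fm

In fm:
  0.6072 pm = 0.6072 × 10^3 fm = 607.2
  0.007322 pm = 0.007322 × 10^3 fm = 7.322
  0.2813 pm = 0.2813 × 10^3 fm = 281.3
  1.097 fm → 1.097
Sum: 607.2 + 7.322 + 281.3 + 1.097 = 896.919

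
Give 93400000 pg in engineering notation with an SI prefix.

= 93.4e-6 g; 1e-6 is micro.

93.4 ug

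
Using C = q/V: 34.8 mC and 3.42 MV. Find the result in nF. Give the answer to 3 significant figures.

(34.8 × 10⁻³) / (3.42 × 10⁶) = 10.175 × 10⁻⁹ F

10.2 nF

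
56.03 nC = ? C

0.00000005603 C

nano = 1e-9, (no prefix) = 1e0; factor is 1e-9.
56.03 × 1e-9 = 0.00000005603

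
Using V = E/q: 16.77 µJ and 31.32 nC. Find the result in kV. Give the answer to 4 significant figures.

0.5354 kV

(16.77e-6) / (31.32e-9) = 0.535441e3 V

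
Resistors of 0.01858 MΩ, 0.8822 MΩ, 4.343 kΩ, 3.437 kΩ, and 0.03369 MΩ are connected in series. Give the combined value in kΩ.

In kΩ:
  0.01858 MΩ = 0.01858 × 10³ kΩ = 18.58
  0.8822 MΩ = 0.8822 × 10³ kΩ = 882.2
  4.343 kΩ → 4.343
  3.437 kΩ → 3.437
  0.03369 MΩ = 0.03369 × 10³ kΩ = 33.69
Sum: 18.58 + 882.2 + 4.343 + 3.437 + 33.69 = 942.25

942.25 kΩ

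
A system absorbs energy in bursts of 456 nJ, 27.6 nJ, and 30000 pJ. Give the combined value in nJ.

In nJ:
  456 nJ → 456
  27.6 nJ → 27.6
  30000 pJ = 30000e-3 nJ = 30
Sum: 456 + 27.6 + 30 = 513.6

513.6 nJ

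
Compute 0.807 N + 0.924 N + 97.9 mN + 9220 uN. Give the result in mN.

1838.12 mN

In mN:
  0.807 N = 0.807 × 10^3 mN = 807
  0.924 N = 0.924 × 10^3 mN = 924
  97.9 mN → 97.9
  9220 uN = 9220 × 10^-3 mN = 9.22
Sum: 807 + 924 + 97.9 + 9.22 = 1838.12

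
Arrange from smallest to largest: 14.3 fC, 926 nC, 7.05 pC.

14.3 fC < 7.05 pC < 926 nC

14.3 fC = 0.0000000000000143 C
926 nC = 0.000000926 C
7.05 pC = 0.00000000000705 C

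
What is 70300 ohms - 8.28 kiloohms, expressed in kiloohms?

62.02 kiloohms

In kiloohms:
  70300 ohms = 70300e-3 kiloohms = 70.3
  8.28 kiloohms → 8.28
Difference: 70.3 - 8.28 = 62.02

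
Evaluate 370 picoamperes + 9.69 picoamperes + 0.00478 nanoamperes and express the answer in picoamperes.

384.47 picoamperes

In picoamperes:
  370 picoamperes → 370
  9.69 picoamperes → 9.69
  0.00478 nanoamperes = 0.00478 × 10³ picoamperes = 4.78
Sum: 370 + 9.69 + 4.78 = 384.47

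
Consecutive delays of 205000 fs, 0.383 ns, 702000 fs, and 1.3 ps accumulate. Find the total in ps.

In ps:
  205000 fs = 205000e-3 ps = 205
  0.383 ns = 0.383e3 ps = 383
  702000 fs = 702000e-3 ps = 702
  1.3 ps → 1.3
Sum: 205 + 383 + 702 + 1.3 = 1291.3

1291.3 ps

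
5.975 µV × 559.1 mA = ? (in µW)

3.3406225 µW

5.975 × 10⁻⁶ × 559.1 × 10⁻³ = 3340.6225 × 10⁻⁹ W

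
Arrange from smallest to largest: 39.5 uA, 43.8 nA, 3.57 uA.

43.8 nA < 3.57 uA < 39.5 uA

39.5 uA = 0.0000395 A
43.8 nA = 0.0000000438 A
3.57 uA = 0.00000357 A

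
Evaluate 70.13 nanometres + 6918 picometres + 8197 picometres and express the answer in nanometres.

In nanometres:
  70.13 nanometres → 70.13
  6918 picometres = 6918e-3 nanometres = 6.918
  8197 picometres = 8197e-3 nanometres = 8.197
Sum: 70.13 + 6.918 + 8.197 = 85.245

85.245 nanometres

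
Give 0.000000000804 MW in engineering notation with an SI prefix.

804 μW

= 804e-6 W; 1e-6 is micro.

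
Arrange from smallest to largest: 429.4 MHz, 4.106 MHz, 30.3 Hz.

429.4 MHz = 429400000 Hz
4.106 MHz = 4106000 Hz
30.3 Hz = 30.3 Hz

30.3 Hz < 4.106 MHz < 429.4 MHz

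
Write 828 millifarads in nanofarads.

milli = 1e-3, nano = 1e-9; factor is 1e6.
828 × 1e6 = 828000000

828000000 nanofarads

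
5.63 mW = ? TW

milli = 1e-3, tera = 1e12; factor is 1e-15.
5.63 × 1e-15 = 0.00000000000000563

0.00000000000000563 TW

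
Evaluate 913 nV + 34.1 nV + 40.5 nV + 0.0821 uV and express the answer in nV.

In nV:
  913 nV → 913
  34.1 nV → 34.1
  40.5 nV → 40.5
  0.0821 uV = 0.0821 × 10^3 nV = 82.1
Sum: 913 + 34.1 + 40.5 + 82.1 = 1069.7

1069.7 nV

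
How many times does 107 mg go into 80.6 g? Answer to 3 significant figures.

753

(80.6) / (107e-3) = 0.7533e3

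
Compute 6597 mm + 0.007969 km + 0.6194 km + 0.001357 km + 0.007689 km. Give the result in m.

643.012 m

In m:
  6597 mm = 6597e-3 m = 6.597
  0.007969 km = 0.007969e3 m = 7.969
  0.6194 km = 0.6194e3 m = 619.4
  0.001357 km = 0.001357e3 m = 1.357
  0.007689 km = 0.007689e3 m = 7.689
Sum: 6.597 + 7.969 + 619.4 + 1.357 + 7.689 = 643.012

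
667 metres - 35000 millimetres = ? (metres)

632 metres

In metres:
  667 metres → 667
  35000 millimetres = 35000 × 10⁻³ metres = 35
Difference: 667 - 35 = 632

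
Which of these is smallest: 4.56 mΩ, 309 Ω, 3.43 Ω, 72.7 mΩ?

4.56 mΩ

4.56 mΩ = 0.00456 Ω
309 Ω = 309 Ω
3.43 Ω = 3.43 Ω
72.7 mΩ = 0.0727 Ω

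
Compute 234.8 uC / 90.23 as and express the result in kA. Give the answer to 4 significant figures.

(234.8 × 10⁻⁶) / (90.23 × 10⁻¹⁸) = 2.60224 × 10¹² A

2602000000 kA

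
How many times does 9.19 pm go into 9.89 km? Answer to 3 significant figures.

(9.89e3) / (9.19e-12) = 1.076e15

1080000000000000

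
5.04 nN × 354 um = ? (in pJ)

5.04 × 10⁻⁹ × 354 × 10⁻⁶ = 1784.16 × 10⁻¹⁵ J

1.78416 pJ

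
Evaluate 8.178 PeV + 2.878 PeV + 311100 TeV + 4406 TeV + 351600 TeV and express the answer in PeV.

678.162 PeV

In PeV:
  8.178 PeV → 8.178
  2.878 PeV → 2.878
  311100 TeV = 311100 × 10⁻³ PeV = 311.1
  4406 TeV = 4406 × 10⁻³ PeV = 4.406
  351600 TeV = 351600 × 10⁻³ PeV = 351.6
Sum: 8.178 + 2.878 + 311.1 + 4.406 + 351.6 = 678.162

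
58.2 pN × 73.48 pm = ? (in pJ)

0.000000004276536 pJ

58.2e-12 × 73.48e-12 = 4276.536e-24 J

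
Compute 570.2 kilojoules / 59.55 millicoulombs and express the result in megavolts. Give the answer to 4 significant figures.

9.575 megavolts

(570.2e3) / (59.55e-3) = 9.57515e6 V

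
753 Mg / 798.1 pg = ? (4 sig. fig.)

(753e6) / (798.1e-12) = 0.94349e18

943500000000000000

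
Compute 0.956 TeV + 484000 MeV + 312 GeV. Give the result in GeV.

In GeV:
  0.956 TeV = 0.956e3 GeV = 956
  484000 MeV = 484000e-3 GeV = 484
  312 GeV → 312
Sum: 956 + 484 + 312 = 1752

1752 GeV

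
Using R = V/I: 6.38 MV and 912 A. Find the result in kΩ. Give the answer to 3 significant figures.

7.00 kΩ

(6.38e6) / (912) = 0.0069956e6 Ω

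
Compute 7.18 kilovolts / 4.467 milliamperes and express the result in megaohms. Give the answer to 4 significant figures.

(7.18 × 10^3) / (4.467 × 10^-3) = 1.60734 × 10^6 Ω

1.607 megaohms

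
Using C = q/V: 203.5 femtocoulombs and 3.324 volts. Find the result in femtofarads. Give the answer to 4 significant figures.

61.22 femtofarads

(203.5 × 10^-15) / (3.324) = 61.2214 × 10^-15 F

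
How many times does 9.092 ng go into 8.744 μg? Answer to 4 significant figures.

(8.744 × 10⁻⁶) / (9.092 × 10⁻⁹) = 0.96172 × 10³

961.7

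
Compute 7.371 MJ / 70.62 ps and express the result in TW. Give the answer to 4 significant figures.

104400 TW

(7.371 × 10⁶) / (70.62 × 10⁻¹²) = 0.104376 × 10¹⁸ W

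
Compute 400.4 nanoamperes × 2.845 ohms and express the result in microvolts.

1.139138 microvolts

400.4e-9 × 2.845 = 1139.138e-9 V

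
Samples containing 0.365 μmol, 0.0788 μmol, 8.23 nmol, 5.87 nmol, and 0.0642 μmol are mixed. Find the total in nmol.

In nmol:
  0.365 μmol = 0.365 × 10^3 nmol = 365
  0.0788 μmol = 0.0788 × 10^3 nmol = 78.8
  8.23 nmol → 8.23
  5.87 nmol → 5.87
  0.0642 μmol = 0.0642 × 10^3 nmol = 64.2
Sum: 365 + 78.8 + 8.23 + 5.87 + 64.2 = 522.1

522.1 nmol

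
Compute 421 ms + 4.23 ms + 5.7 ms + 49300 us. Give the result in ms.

480.23 ms

In ms:
  421 ms → 421
  4.23 ms → 4.23
  5.7 ms → 5.7
  49300 us = 49300 × 10⁻³ ms = 49.3
Sum: 421 + 4.23 + 5.7 + 49.3 = 480.23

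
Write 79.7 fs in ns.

0.0000797 ns

femto = 10⁻¹⁵, nano = 10⁻⁹; factor is 10⁻⁶.
79.7 × 10⁻⁶ = 0.0000797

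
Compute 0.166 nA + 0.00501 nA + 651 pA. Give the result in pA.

822.01 pA

In pA:
  0.166 nA = 0.166e3 pA = 166
  0.00501 nA = 0.00501e3 pA = 5.01
  651 pA → 651
Sum: 166 + 5.01 + 651 = 822.01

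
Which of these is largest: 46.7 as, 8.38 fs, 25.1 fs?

46.7 as = 0.0000000000000000467 s
8.38 fs = 0.00000000000000838 s
25.1 fs = 0.0000000000000251 s

25.1 fs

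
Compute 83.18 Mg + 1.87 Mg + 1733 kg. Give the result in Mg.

In Mg:
  83.18 Mg → 83.18
  1.87 Mg → 1.87
  1733 kg = 1733 × 10⁻³ Mg = 1.733
Sum: 83.18 + 1.87 + 1.733 = 86.783

86.783 Mg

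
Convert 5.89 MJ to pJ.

mega = 1e6, pico = 1e-12; factor is 1e18.
5.89 × 1e18 = 5890000000000000000

5890000000000000000 pJ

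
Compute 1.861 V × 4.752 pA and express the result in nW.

0.008843472 nW

1.861 × 4.752e-12 = 8.843472e-12 W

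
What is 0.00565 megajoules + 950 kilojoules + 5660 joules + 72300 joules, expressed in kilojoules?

1033.61 kilojoules

In kilojoules:
  0.00565 megajoules = 0.00565 × 10^3 kilojoules = 5.65
  950 kilojoules → 950
  5660 joules = 5660 × 10^-3 kilojoules = 5.66
  72300 joules = 72300 × 10^-3 kilojoules = 72.3
Sum: 5.65 + 950 + 5.66 + 72.3 = 1033.61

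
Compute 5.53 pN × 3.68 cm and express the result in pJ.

5.53 × 10^-12 × 3.68 × 10^-2 = 20.3504 × 10^-14 J

0.203504 pJ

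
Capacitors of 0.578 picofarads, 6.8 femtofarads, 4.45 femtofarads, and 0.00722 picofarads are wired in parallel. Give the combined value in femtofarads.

596.47 femtofarads

In femtofarads:
  0.578 picofarads = 0.578e3 femtofarads = 578
  6.8 femtofarads → 6.8
  4.45 femtofarads → 4.45
  0.00722 picofarads = 0.00722e3 femtofarads = 7.22
Sum: 578 + 6.8 + 4.45 + 7.22 = 596.47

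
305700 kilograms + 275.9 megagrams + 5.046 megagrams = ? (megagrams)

In megagrams:
  305700 kilograms = 305700e-3 megagrams = 305.7
  275.9 megagrams → 275.9
  5.046 megagrams → 5.046
Sum: 305.7 + 275.9 + 5.046 = 586.646

586.646 megagrams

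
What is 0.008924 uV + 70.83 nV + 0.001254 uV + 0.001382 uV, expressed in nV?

In nV:
  0.008924 uV = 0.008924e3 nV = 8.924
  70.83 nV → 70.83
  0.001254 uV = 0.001254e3 nV = 1.254
  0.001382 uV = 0.001382e3 nV = 1.382
Sum: 8.924 + 70.83 + 1.254 + 1.382 = 82.39

82.39 nV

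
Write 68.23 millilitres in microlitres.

68230 microlitres

milli = 1e-3, micro = 1e-6; factor is 1e3.
68.23 × 1e3 = 68230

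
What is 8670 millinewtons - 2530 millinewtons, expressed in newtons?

6.14 newtons

In newtons:
  8670 millinewtons = 8670 × 10⁻³ newtons = 8.67
  2530 millinewtons = 2530 × 10⁻³ newtons = 2.53
Difference: 8.67 - 2.53 = 6.14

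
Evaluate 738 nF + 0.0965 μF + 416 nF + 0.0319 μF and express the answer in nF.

In nF:
  738 nF → 738
  0.0965 μF = 0.0965 × 10³ nF = 96.5
  416 nF → 416
  0.0319 μF = 0.0319 × 10³ nF = 31.9
Sum: 738 + 96.5 + 416 + 31.9 = 1282.4

1282.4 nF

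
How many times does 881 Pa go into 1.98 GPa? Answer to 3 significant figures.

2250000

(1.98e9) / (881) = 0.002247e9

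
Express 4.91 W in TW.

(no prefix) = 10⁰, tera = 10¹²; factor is 10⁻¹².
4.91 × 10⁻¹² = 0.00000000000491

0.00000000000491 TW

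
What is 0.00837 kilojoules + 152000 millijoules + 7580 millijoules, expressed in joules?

167.95 joules

In joules:
  0.00837 kilojoules = 0.00837 × 10³ joules = 8.37
  152000 millijoules = 152000 × 10⁻³ joules = 152
  7580 millijoules = 7580 × 10⁻³ joules = 7.58
Sum: 8.37 + 152 + 7.58 = 167.95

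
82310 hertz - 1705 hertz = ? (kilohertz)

80.605 kilohertz

In kilohertz:
  82310 hertz = 82310 × 10^-3 kilohertz = 82.31
  1705 hertz = 1705 × 10^-3 kilohertz = 1.705
Difference: 82.31 - 1.705 = 80.605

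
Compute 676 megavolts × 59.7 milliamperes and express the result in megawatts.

676 × 10^6 × 59.7 × 10^-3 = 40357.2 × 10^3 W

40.3572 megawatts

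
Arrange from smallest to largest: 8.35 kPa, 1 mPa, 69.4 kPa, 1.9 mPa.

8.35 kPa = 8350 Pa
1 mPa = 0.001 Pa
69.4 kPa = 69400 Pa
1.9 mPa = 0.0019 Pa

1 mPa < 1.9 mPa < 8.35 kPa < 69.4 kPa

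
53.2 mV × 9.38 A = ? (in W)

53.2 × 10^-3 × 9.38 = 499.016 × 10^-3 W

0.499016 W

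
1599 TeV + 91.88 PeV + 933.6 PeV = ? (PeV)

1027.079 PeV

In PeV:
  1599 TeV = 1599e-3 PeV = 1.599
  91.88 PeV → 91.88
  933.6 PeV → 933.6
Sum: 1.599 + 91.88 + 933.6 = 1027.079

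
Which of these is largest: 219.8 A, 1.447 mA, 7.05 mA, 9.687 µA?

219.8 A

219.8 A = 219.8 A
1.447 mA = 0.001447 A
7.05 mA = 0.00705 A
9.687 µA = 0.000009687 A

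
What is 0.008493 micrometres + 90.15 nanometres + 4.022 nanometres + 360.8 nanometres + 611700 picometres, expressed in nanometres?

In nanometres:
  0.008493 micrometres = 0.008493 × 10³ nanometres = 8.493
  90.15 nanometres → 90.15
  4.022 nanometres → 4.022
  360.8 nanometres → 360.8
  611700 picometres = 611700 × 10⁻³ nanometres = 611.7
Sum: 8.493 + 90.15 + 4.022 + 360.8 + 611.7 = 1075.165

1075.165 nanometres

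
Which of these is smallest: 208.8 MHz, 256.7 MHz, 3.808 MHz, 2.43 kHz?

2.43 kHz

208.8 MHz = 208800000 Hz
256.7 MHz = 256700000 Hz
3.808 MHz = 3808000 Hz
2.43 kHz = 2430 Hz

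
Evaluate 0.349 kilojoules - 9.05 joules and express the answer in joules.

339.95 joules

In joules:
  0.349 kilojoules = 0.349 × 10³ joules = 349
  9.05 joules → 9.05
Difference: 349 - 9.05 = 339.95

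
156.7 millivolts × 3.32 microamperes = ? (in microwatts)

156.7e-3 × 3.32e-6 = 520.244e-9 W

0.520244 microwatts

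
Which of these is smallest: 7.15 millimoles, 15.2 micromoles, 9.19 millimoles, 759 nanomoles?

7.15 millimoles = 0.00715 moles
15.2 micromoles = 0.0000152 moles
9.19 millimoles = 0.00919 moles
759 nanomoles = 0.000000759 moles

759 nanomoles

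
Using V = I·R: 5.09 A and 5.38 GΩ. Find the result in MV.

27384.2 MV

5.09 × 5.38e9 = 27.3842e9 V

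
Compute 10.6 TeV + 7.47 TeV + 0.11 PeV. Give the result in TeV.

In TeV:
  10.6 TeV → 10.6
  7.47 TeV → 7.47
  0.11 PeV = 0.11 × 10³ TeV = 110
Sum: 10.6 + 7.47 + 110 = 128.07

128.07 TeV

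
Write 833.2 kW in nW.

kilo = 10^3, nano = 10^-9; factor is 10^12.
833.2 × 10^12 = 833200000000000

833200000000000 nW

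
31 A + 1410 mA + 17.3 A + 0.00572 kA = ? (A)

55.43 A

In A:
  31 A → 31
  1410 mA = 1410e-3 A = 1.41
  17.3 A → 17.3
  0.00572 kA = 0.00572e3 A = 5.72
Sum: 31 + 1.41 + 17.3 + 5.72 = 55.43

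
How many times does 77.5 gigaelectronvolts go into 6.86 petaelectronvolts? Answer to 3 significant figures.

(6.86e15) / (77.5e9) = 0.08852e6

88500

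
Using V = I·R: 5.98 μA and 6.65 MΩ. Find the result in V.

39.767 V

5.98 × 10⁻⁶ × 6.65 × 10⁶ = 39.767 V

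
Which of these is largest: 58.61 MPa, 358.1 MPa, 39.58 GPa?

58.61 MPa = 58610000 Pa
358.1 MPa = 358100000 Pa
39.58 GPa = 39580000000 Pa

39.58 GPa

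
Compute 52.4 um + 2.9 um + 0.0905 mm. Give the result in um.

In um:
  52.4 um → 52.4
  2.9 um → 2.9
  0.0905 mm = 0.0905e3 um = 90.5
Sum: 52.4 + 2.9 + 90.5 = 145.8

145.8 um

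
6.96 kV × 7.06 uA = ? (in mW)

49.1376 mW

6.96 × 10^3 × 7.06 × 10^-6 = 49.1376 × 10^-3 W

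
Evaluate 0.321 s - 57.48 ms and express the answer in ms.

263.52 ms

In ms:
  0.321 s = 0.321e3 ms = 321
  57.48 ms → 57.48
Difference: 321 - 57.48 = 263.52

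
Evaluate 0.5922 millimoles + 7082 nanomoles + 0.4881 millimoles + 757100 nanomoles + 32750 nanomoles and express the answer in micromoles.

1877.232 micromoles

In micromoles:
  0.5922 millimoles = 0.5922 × 10^3 micromoles = 592.2
  7082 nanomoles = 7082 × 10^-3 micromoles = 7.082
  0.4881 millimoles = 0.4881 × 10^3 micromoles = 488.1
  757100 nanomoles = 757100 × 10^-3 micromoles = 757.1
  32750 nanomoles = 32750 × 10^-3 micromoles = 32.75
Sum: 592.2 + 7.082 + 488.1 + 757.1 + 32.75 = 1877.232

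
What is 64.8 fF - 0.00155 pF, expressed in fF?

63.25 fF

In fF:
  64.8 fF → 64.8
  0.00155 pF = 0.00155 × 10³ fF = 1.55
Difference: 64.8 - 1.55 = 63.25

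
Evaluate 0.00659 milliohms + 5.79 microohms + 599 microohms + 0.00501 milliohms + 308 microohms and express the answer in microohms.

In microohms:
  0.00659 milliohms = 0.00659 × 10^3 microohms = 6.59
  5.79 microohms → 5.79
  599 microohms → 599
  0.00501 milliohms = 0.00501 × 10^3 microohms = 5.01
  308 microohms → 308
Sum: 6.59 + 5.79 + 599 + 5.01 + 308 = 924.39

924.39 microohms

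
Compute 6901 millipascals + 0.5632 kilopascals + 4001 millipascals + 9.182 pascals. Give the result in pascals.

In pascals:
  6901 millipascals = 6901 × 10⁻³ pascals = 6.901
  0.5632 kilopascals = 0.5632 × 10³ pascals = 563.2
  4001 millipascals = 4001 × 10⁻³ pascals = 4.001
  9.182 pascals → 9.182
Sum: 6.901 + 563.2 + 4.001 + 9.182 = 583.284

583.284 pascals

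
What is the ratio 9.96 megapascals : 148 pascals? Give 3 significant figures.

(9.96 × 10^6) / (148) = 0.0673 × 10^6

67300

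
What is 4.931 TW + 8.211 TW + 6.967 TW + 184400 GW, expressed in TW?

In TW:
  4.931 TW → 4.931
  8.211 TW → 8.211
  6.967 TW → 6.967
  184400 GW = 184400 × 10⁻³ TW = 184.4
Sum: 4.931 + 8.211 + 6.967 + 184.4 = 204.509

204.509 TW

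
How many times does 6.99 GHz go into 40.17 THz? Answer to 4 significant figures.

(40.17e12) / (6.99e9) = 5.7468e3

5747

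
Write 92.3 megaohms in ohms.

mega = 10^6, (no prefix) = 10^0; factor is 10^6.
92.3 × 10^6 = 92300000

92300000 ohms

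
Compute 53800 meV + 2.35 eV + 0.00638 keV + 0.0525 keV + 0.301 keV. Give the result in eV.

In eV:
  53800 meV = 53800e-3 eV = 53.8
  2.35 eV → 2.35
  0.00638 keV = 0.00638e3 eV = 6.38
  0.0525 keV = 0.0525e3 eV = 52.5
  0.301 keV = 0.301e3 eV = 301
Sum: 53.8 + 2.35 + 6.38 + 52.5 + 301 = 416.03

416.03 eV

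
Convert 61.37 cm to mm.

613.7 mm

centi = 10⁻², milli = 10⁻³; factor is 10¹.
61.37 × 10¹ = 613.7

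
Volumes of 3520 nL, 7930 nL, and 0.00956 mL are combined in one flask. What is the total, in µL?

21.01 µL

In µL:
  3520 nL = 3520 × 10^-3 µL = 3.52
  7930 nL = 7930 × 10^-3 µL = 7.93
  0.00956 mL = 0.00956 × 10^3 µL = 9.56
Sum: 3.52 + 7.93 + 9.56 = 21.01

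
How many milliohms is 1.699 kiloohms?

kilo = 10³, milli = 10⁻³; factor is 10⁶.
1.699 × 10⁶ = 1699000

1699000 milliohms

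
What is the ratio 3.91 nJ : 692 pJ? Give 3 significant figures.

5.65

(3.91 × 10⁻⁹) / (692 × 10⁻¹²) = 0.00565 × 10³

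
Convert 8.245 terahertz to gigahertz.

8245 gigahertz

tera = 10¹², giga = 10⁹; factor is 10³.
8.245 × 10³ = 8245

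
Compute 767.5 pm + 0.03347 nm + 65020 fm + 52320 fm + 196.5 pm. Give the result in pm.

In pm:
  767.5 pm → 767.5
  0.03347 nm = 0.03347 × 10³ pm = 33.47
  65020 fm = 65020 × 10⁻³ pm = 65.02
  52320 fm = 52320 × 10⁻³ pm = 52.32
  196.5 pm → 196.5
Sum: 767.5 + 33.47 + 65.02 + 52.32 + 196.5 = 1114.81

1114.81 pm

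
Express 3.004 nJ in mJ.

0.000003004 mJ

nano = 10^-9, milli = 10^-3; factor is 10^-6.
3.004 × 10^-6 = 0.000003004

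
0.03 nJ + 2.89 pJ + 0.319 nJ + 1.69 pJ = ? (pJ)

In pJ:
  0.03 nJ = 0.03 × 10^3 pJ = 30
  2.89 pJ → 2.89
  0.319 nJ = 0.319 × 10^3 pJ = 319
  1.69 pJ → 1.69
Sum: 30 + 2.89 + 319 + 1.69 = 353.58

353.58 pJ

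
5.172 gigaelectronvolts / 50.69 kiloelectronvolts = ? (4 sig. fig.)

(5.172 × 10⁹) / (50.69 × 10³) = 0.10203 × 10⁶

102000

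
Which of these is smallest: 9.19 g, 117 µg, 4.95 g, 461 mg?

117 µg

9.19 g = 9.19 g
117 µg = 0.000117 g
4.95 g = 4.95 g
461 mg = 0.461 g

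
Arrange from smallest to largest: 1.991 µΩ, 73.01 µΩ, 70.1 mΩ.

1.991 µΩ < 73.01 µΩ < 70.1 mΩ

1.991 µΩ = 0.000001991 Ω
73.01 µΩ = 0.00007301 Ω
70.1 mΩ = 0.0701 Ω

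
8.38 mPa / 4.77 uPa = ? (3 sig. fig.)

(8.38 × 10^-3) / (4.77 × 10^-6) = 1.757 × 10^3

1760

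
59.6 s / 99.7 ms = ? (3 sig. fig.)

598

(59.6) / (99.7e-3) = 0.5978e3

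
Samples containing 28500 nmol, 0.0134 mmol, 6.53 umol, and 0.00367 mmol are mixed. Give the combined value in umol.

In umol:
  28500 nmol = 28500 × 10^-3 umol = 28.5
  0.0134 mmol = 0.0134 × 10^3 umol = 13.4
  6.53 umol → 6.53
  0.00367 mmol = 0.00367 × 10^3 umol = 3.67
Sum: 28.5 + 13.4 + 6.53 + 3.67 = 52.1

52.1 umol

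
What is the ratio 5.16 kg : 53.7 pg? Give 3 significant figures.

96100000000000

(5.16e3) / (53.7e-12) = 0.09609e15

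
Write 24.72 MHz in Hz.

mega = 1e6, (no prefix) = 1e0; factor is 1e6.
24.72 × 1e6 = 24720000

24720000 Hz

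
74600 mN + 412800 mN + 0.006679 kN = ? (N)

In N:
  74600 mN = 74600e-3 N = 74.6
  412800 mN = 412800e-3 N = 412.8
  0.006679 kN = 0.006679e3 N = 6.679
Sum: 74.6 + 412.8 + 6.679 = 494.079

494.079 N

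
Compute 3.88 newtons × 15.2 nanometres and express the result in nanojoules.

3.88 × 15.2 × 10⁻⁹ = 58.976 × 10⁻⁹ J

58.976 nanojoules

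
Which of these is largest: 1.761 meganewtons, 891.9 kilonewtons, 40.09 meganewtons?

1.761 meganewtons = 1761000 newtons
891.9 kilonewtons = 891900 newtons
40.09 meganewtons = 40090000 newtons

40.09 meganewtons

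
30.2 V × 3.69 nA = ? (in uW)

30.2 × 3.69 × 10^-9 = 111.438 × 10^-9 W

0.111438 uW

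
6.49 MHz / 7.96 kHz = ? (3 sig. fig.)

815

(6.49 × 10^6) / (7.96 × 10^3) = 0.8153 × 10^3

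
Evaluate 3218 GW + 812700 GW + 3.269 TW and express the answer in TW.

819.187 TW

In TW:
  3218 GW = 3218e-3 TW = 3.218
  812700 GW = 812700e-3 TW = 812.7
  3.269 TW → 3.269
Sum: 3.218 + 812.7 + 3.269 = 819.187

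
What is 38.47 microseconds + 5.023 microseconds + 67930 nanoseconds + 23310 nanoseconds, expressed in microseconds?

134.733 microseconds

In microseconds:
  38.47 microseconds → 38.47
  5.023 microseconds → 5.023
  67930 nanoseconds = 67930 × 10^-3 microseconds = 67.93
  23310 nanoseconds = 23310 × 10^-3 microseconds = 23.31
Sum: 38.47 + 5.023 + 67.93 + 23.31 = 134.733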